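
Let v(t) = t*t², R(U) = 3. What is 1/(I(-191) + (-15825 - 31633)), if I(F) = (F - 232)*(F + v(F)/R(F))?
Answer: 1/982503146 ≈ 1.0178e-9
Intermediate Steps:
v(t) = t³
I(F) = (-232 + F)*(F + F³/3) (I(F) = (F - 232)*(F + F³/3) = (-232 + F)*(F + F³*(⅓)) = (-232 + F)*(F + F³/3))
1/(I(-191) + (-15825 - 31633)) = 1/((⅓)*(-191)*(-696 + (-191)³ - 232*(-191)² + 3*(-191)) + (-15825 - 31633)) = 1/((⅓)*(-191)*(-696 - 6967871 - 232*36481 - 573) - 47458) = 1/((⅓)*(-191)*(-696 - 6967871 - 8463592 - 573) - 47458) = 1/((⅓)*(-191)*(-15432732) - 47458) = 1/(982550604 - 47458) = 1/982503146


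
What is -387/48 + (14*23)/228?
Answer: -6065/912 ≈ -6.6502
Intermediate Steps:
-387/48 + (14*23)/228 = -387*1/48 + 322*(1/228) = -129/16 + 161/114 = -6065/912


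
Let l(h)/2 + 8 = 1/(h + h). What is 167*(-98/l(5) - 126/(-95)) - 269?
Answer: 7417323/7505 ≈ 988.32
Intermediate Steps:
l(h) = -16 + 1/h (l(h) = -16 + 2/(h + h) = -16 + 2/((2*h)) = -16 + 2*(1/(2*h)) = -16 + 1/h)
167*(-98/l(5) - 126/(-95)) - 269 = 167*(-98/(-16 + 1/5) - 126/(-95)) - 269 = 167*(-98/(-16 + ⅕) - 126*(-1/95)) - 269 = 167*(-98/(-79/5) + 126/95) - 269 = 167*(-98*(-5/79) + 126/95) - 269 = 167*(490/79 + 126/95) - 269 = 167*(56504/7505) - 269 = 9436168/7505 - 269 = 7417323/7505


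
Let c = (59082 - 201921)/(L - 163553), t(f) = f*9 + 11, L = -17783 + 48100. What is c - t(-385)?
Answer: 51148887/14804 ≈ 3455.1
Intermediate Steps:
L = 30317
t(f) = 11 + 9*f (t(f) = 9*f + 11 = 11 + 9*f)
c = 15871/14804 (c = (59082 - 201921)/(30317 - 163553) = -142839/(-133236) = -142839*(-1/133236) = 15871/14804 ≈ 1.0721)
c - t(-385) = 15871/14804 - (11 + 9*(-385)) = 15871/14804 - (11 - 3465) = 15871/14804 - 1*(-3454) = 15871/14804 + 3454 = 51148887/14804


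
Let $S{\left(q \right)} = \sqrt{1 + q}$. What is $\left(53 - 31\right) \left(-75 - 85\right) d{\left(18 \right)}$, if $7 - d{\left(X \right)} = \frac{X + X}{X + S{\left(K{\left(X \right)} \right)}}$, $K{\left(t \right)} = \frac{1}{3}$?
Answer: $- \frac{193280}{11} - \frac{2880 \sqrt{3}}{11} \approx -18024.0$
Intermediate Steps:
$K{\left(t \right)} = \frac{1}{3}$
$d{\left(X \right)} = 7 - \frac{2 X}{X + \frac{2 \sqrt{3}}{3}}$ ($d{\left(X \right)} = 7 - \frac{X + X}{X + \sqrt{1 + \frac{1}{3}}} = 7 - \frac{2 X}{X + \sqrt{\frac{4}{3}}} = 7 - \frac{2 X}{X + \frac{2 \sqrt{3}}{3}}$)
$\left(53 - 31\right) \left(-75 - 85\right) d{\left(18 \right)} = \left(53 - 31\right) \left(-75 - 85\right) \frac{14 \sqrt{3} + 15 \cdot 18}{2 \sqrt{3} + 3 \cdot 18} = 22 \left(-160\right) \frac{14 \sqrt{3} + 270}{2 \sqrt{3} + 54} = - 3520 \frac{270 + 14 \sqrt{3}}{54 + 2 \sqrt{3}} = - \frac{3520 \left(270 + 14 \sqrt{3}\right)}{54 + 2 \sqrt{3}}$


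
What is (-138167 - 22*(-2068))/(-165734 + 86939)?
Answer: 92671/78795 ≈ 1.1761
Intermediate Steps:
(-138167 - 22*(-2068))/(-165734 + 86939) = (-138167 + 45496)/(-78795) = -92671*(-1/78795) = 92671/78795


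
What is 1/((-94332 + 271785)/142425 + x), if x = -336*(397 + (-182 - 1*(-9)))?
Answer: -15825/1191033083 ≈ -1.3287e-5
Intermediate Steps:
x = -75264 (x = -336*(397 + (-182 + 9)) = -336*(397 - 173) = -336*224 = -75264)
1/((-94332 + 271785)/142425 + x) = 1/((-94332 + 271785)/142425 - 75264) = 1/(177453*(1/142425) - 75264) = 1/(19717/15825 - 75264) = 1/(-1191033083/15825) = -15825/1191033083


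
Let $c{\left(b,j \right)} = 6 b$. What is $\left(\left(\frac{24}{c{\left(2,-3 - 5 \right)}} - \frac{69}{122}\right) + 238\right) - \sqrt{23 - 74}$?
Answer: $\frac{29211}{122} - i \sqrt{51} \approx 239.43 - 7.1414 i$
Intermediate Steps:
$\left(\left(\frac{24}{c{\left(2,-3 - 5 \right)}} - \frac{69}{122}\right) + 238\right) - \sqrt{23 - 74} = \left(\left(\frac{24}{6 \cdot 2} - \frac{69}{122}\right) + 238\right) - \sqrt{23 - 74} = \left(\left(\frac{24}{12} - \frac{69}{122}\right) + 238\right) - \sqrt{-51} = \left(\left(24 \cdot \frac{1}{12} - \frac{69}{122}\right) + 238\right) - i \sqrt{51} = \left(\left(2 - \frac{69}{122}\right) + 238\right) - i \sqrt{51} = \left(\frac{175}{122} + 238\right) - i \sqrt{51} = \frac{29211}{122} - i \sqrt{51}$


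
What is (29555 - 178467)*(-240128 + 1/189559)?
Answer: 6778239487826512/189559 ≈ 3.5758e+10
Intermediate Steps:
(29555 - 178467)*(-240128 + 1/189559) = -148912*(-240128 + 1/189559) = -148912*(-45518423551/189559) = 6778239487826512/189559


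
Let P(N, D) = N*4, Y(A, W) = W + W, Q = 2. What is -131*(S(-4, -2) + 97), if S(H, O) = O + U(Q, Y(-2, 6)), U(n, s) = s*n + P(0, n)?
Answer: -15589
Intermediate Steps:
Y(A, W) = 2*W
P(N, D) = 4*N
U(n, s) = n*s (U(n, s) = s*n + 4*0 = n*s + 0 = n*s)
S(H, O) = 24 + O (S(H, O) = O + 2*(2*6) = O + 2*12 = O + 24 = 24 + O)
-131*(S(-4, -2) + 97) = -131*((24 - 2) + 97) = -131*(22 + 97) = -131*119 = -15589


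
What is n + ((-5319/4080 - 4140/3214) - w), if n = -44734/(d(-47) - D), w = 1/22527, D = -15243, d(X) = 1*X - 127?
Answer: -1375089552208811/247298409007920 ≈ -5.5604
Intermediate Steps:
d(X) = -127 + X (d(X) = X - 127 = -127 + X)
w = 1/22527 ≈ 4.4391e-5
n = -44734/15069 (n = -44734/((-127 - 47) - 1*(-15243)) = -44734/(-174 + 15243) = -44734/15069 ≈ -2.9686)
n + ((-5319/4080 - 4140/3214) - w) = -44734/15069 + ((-5319/4080 - 4140/3214) - 1*1/22527) = -44734/15069 + ((-5319*1/4080 - 4140*1/3214) - 1/22527) = -44734/15069 + ((-1773/1360 - 2070/1607) - 1/22527) = -44734/15069 + (-5664411/2185520 - 1/22527) = -44734/15069 - 127604372117/49233209040 = -1375089552208811/247298409007920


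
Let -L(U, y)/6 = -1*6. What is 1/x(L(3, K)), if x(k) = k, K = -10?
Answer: 1/36 ≈ 0.027778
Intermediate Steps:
L(U, y) = 36 (L(U, y) = -(-6)*6 = -6*(-6) = 36)
1/x(L(3, K)) = 1/36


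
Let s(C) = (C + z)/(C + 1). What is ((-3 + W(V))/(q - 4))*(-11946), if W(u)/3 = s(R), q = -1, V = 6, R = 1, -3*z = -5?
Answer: 11946/5 ≈ 2389.2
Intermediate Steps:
z = 5/3 (z = -⅓*(-5) = 5/3 ≈ 1.6667)
s(C) = (5/3 + C)/(1 + C) (s(C) = (C + 5/3)/(C + 1) = (5/3 + C)/(1 + C))
W(u) = 4 (W(u) = 3*((5/3 + 1)/(1 + 1)) = 3*((8/3)/2) = 3*((½)*(8/3)) = 3*(4/3) = 4)
((-3 + W(V))/(q - 4))*(-11946) = ((-3 + 4)/(-1 - 4))*(-11946) = (1/(-5))*(-11946) = (1*(-⅕))*(-11946) = -⅕*(-11946) = 11946/5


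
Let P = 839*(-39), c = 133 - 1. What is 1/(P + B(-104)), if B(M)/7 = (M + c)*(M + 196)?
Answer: -1/14689 ≈ -6.8078e-5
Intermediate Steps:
c = 132
B(M) = 7*(132 + M)*(196 + M) (B(M) = 7*((M + 132)*(M + 196)) = 7*((132 + M)*(196 + M)) = 7*(132 + M)*(196 + M))
P = -32721
1/(P + B(-104)) = 1/(-32721 + (181104 + 7*(-104)**2 + 2296*(-104))) = 1/(-32721 + (181104 + 7*10816 - 238784)) = 1/(-32721 + (181104 + 75712 - 238784)) = 1/(-32721 + 18032) = 1/(-14689) = -1/14689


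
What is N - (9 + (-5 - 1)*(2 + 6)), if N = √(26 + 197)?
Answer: 39 + √223 ≈ 53.933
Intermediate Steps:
N = √223 ≈ 14.933
N - (9 + (-5 - 1)*(2 + 6)) = √223 - (9 + (-5 - 1)*(2 + 6)) = √223 - (9 - 6*8) = √223 - (9 - 48) = √223 - 1*(-39) = √223 + 39 = 39 + √223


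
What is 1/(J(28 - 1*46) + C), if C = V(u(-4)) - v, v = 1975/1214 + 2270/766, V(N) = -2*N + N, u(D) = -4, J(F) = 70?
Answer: 464962/32272873 ≈ 0.014407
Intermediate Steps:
V(N) = -N
v = 2134315/464962 (v = 1975*(1/1214) + 2270*(1/766) = 1975/1214 + 1135/383 = 2134315/464962 ≈ 4.5903)
C = -274467/464962 (C = -1*(-4) - 1*2134315/464962 = 4 - 2134315/464962 = -274467/464962 ≈ -0.59030)
1/(J(28 - 1*46) + C) = 1/(70 - 274467/464962) = 1/(32272873/464962) = 464962/32272873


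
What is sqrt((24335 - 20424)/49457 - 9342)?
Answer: I*sqrt(63297203471)/2603 ≈ 96.654*I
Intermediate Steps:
sqrt((24335 - 20424)/49457 - 9342) = sqrt(3911*(1/49457) - 9342) = sqrt(3911/49457 - 9342) = sqrt(-462023383/49457) = I*sqrt(63297203471)/2603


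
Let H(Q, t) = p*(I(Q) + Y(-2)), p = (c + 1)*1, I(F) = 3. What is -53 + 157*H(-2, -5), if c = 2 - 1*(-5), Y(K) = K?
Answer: 1203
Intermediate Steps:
c = 7 (c = 2 + 5 = 7)
p = 8 (p = (7 + 1)*1 = 8*1 = 8)
H(Q, t) = 8 (H(Q, t) = 8*(3 - 2) = 8*1 = 8)
-53 + 157*H(-2, -5) = -53 + 157*8 = -53 + 1256 = 1203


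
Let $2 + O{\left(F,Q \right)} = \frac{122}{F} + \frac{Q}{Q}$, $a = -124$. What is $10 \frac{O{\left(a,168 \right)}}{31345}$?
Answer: $- \frac{123}{194339} \approx -0.00063291$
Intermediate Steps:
$O{\left(F,Q \right)} = -1 + \frac{122}{F}$ ($O{\left(F,Q \right)} = -2 + \left(\frac{122}{F} + \frac{Q}{Q}\right) = -2 + \left(\frac{122}{F} + 1\right) = -2 + \left(1 + \frac{122}{F}\right) = -1 + \frac{122}{F}$)
$10 \frac{O{\left(a,168 \right)}}{31345} = 10 \frac{\frac{1}{-124} \left(122 - -124\right)}{31345} = 10 - \frac{122 + 124}{124} \cdot \frac{1}{31345} = 10 \left(- \frac{1}{124}\right) 246 \cdot \frac{1}{31345} = 10 \left(\left(- \frac{123}{62}\right) \frac{1}{31345}\right) = 10 \left(- \frac{123}{1943390}\right) = - \frac{123}{194339}$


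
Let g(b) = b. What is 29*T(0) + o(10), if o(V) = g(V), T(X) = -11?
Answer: -309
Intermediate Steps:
o(V) = V
29*T(0) + o(10) = 29*(-11) + 10 = -319 + 10 = -309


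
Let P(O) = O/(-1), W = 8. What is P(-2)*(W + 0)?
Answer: 16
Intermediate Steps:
P(O) = -O (P(O) = O*(-1) = -O)
P(-2)*(W + 0) = (-1*(-2))*(8 + 0) = 2*8 = 16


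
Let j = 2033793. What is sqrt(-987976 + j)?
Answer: 19*sqrt(2897) ≈ 1022.7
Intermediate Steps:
sqrt(-987976 + j) = sqrt(-987976 + 2033793) = sqrt(1045817) = 19*sqrt(2897)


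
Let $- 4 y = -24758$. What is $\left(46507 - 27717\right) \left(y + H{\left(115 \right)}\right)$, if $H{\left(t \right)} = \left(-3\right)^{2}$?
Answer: $116469815$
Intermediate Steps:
$y = \frac{12379}{2}$ ($y = \left(- \frac{1}{4}\right) \left(-24758\right) = \frac{12379}{2} \approx 6189.5$)
$H{\left(t \right)} = 9$
$\left(46507 - 27717\right) \left(y + H{\left(115 \right)}\right) = \left(46507 - 27717\right) \left(\frac{12379}{2} + 9\right) = 18790 \cdot \frac{12397}{2} = 116469815$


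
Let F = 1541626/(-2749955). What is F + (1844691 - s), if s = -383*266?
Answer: 5352975612769/2749955 ≈ 1.9466e+6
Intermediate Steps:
s = -101878
F = -1541626/2749955 (F = 1541626*(-1/2749955) = -1541626/2749955 ≈ -0.56060)
F + (1844691 - s) = -1541626/2749955 + (1844691 - 1*(-101878)) = -1541626/2749955 + (1844691 + 101878) = -1541626/2749955 + 1946569 = 5352975612769/2749955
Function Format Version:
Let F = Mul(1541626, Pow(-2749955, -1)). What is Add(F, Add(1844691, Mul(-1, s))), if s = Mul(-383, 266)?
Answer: Rational(5352975612769, 2749955) ≈ 1.9466e+6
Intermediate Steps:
s = -101878
F = Rational(-1541626, 2749955) (F = Mul(1541626, Rational(-1, 2749955)) = Rational(-1541626, 2749955) ≈ -0.56060)
Add(F, Add(1844691, Mul(-1, s))) = Add(Rational(-1541626, 2749955), Add(1844691, Mul(-1, -101878))) = Add(Rational(-1541626, 2749955), Add(1844691, 101878)) = Add(Rational(-1541626, 2749955), 1946569) = Rational(5352975612769, 2749955)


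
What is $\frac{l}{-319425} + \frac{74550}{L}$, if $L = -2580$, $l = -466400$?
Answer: $- \frac{30146429}{1098822} \approx -27.435$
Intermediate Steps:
$\frac{l}{-319425} + \frac{74550}{L} = - \frac{466400}{-319425} + \frac{74550}{-2580} = \left(-466400\right) \left(- \frac{1}{319425}\right) + 74550 \left(- \frac{1}{2580}\right) = \frac{18656}{12777} - \frac{2485}{86} = - \frac{30146429}{1098822}$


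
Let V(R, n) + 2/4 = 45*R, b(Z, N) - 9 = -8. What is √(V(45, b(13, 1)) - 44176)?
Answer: 3*I*√18734/2 ≈ 205.31*I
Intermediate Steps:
b(Z, N) = 1 (b(Z, N) = 9 - 8 = 1)
V(R, n) = -½ + 45*R
√(V(45, b(13, 1)) - 44176) = √((-½ + 45*45) - 44176) = √((-½ + 2025) - 44176) = √(4049/2 - 44176) = √(-84303/2) = 3*I*√18734/2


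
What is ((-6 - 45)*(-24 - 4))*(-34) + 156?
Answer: -48396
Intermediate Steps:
((-6 - 45)*(-24 - 4))*(-34) + 156 = -51*(-28)*(-34) + 156 = 1428*(-34) + 156 = -48552 + 156 = -48396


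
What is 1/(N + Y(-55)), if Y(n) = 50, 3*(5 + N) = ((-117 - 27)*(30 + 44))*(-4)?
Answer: 1/14253 ≈ 7.0161e-5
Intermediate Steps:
N = 14203 (N = -5 + (((-117 - 27)*(30 + 44))*(-4))/3 = -5 + (-144*74*(-4))/3 = -5 + (-10656*(-4))/3 = -5 + (⅓)*42624 = -5 + 14208 = 14203)
1/(N + Y(-55)) = 1/(14203 + 50) = 1/14253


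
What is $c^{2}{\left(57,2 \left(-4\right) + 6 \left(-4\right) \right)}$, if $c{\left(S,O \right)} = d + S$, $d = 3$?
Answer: $3600$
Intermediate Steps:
$c{\left(S,O \right)} = 3 + S$
$c^{2}{\left(57,2 \left(-4\right) + 6 \left(-4\right) \right)} = \left(3 + 57\right)^{2} = 60^{2} = 3600$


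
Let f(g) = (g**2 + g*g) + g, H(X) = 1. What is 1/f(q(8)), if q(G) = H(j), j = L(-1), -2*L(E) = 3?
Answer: 1/3 ≈ 0.33333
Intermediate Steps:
L(E) = -3/2 (L(E) = -1/2*3 = -3/2)
j = -3/2 ≈ -1.5000
q(G) = 1
f(g) = g + 2*g**2 (f(g) = (g**2 + g**2) + g = 2*g**2 + g = g + 2*g**2)
1/f(q(8)) = 1/(1*(1 + 2*1)) = 1/(1*(1 + 2)) = 1/(1*3) = 1/3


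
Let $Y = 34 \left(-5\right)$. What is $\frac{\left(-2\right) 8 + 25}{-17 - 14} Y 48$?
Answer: $\frac{73440}{31} \approx 2369.0$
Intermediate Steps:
$Y = -170$
$\frac{\left(-2\right) 8 + 25}{-17 - 14} Y 48 = \frac{\left(-2\right) 8 + 25}{-17 - 14} \left(-170\right) 48 = \frac{-16 + 25}{-31} \left(-170\right) 48 = 9 \left(- \frac{1}{31}\right) \left(-170\right) 48 = \left(- \frac{9}{31}\right) \left(-170\right) 48 = \frac{1530}{31} \cdot 48 = \frac{73440}{31}$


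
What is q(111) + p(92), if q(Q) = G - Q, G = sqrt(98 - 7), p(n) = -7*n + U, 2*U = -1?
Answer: -1511/2 + sqrt(91) ≈ -745.96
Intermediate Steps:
U = -1/2 (U = (1/2)*(-1) = -1/2 ≈ -0.50000)
p(n) = -1/2 - 7*n (p(n) = -7*n - 1/2 = -1/2 - 7*n)
G = sqrt(91) ≈ 9.5394
q(Q) = sqrt(91) - Q
q(111) + p(92) = (sqrt(91) - 1*111) + (-1/2 - 7*92) = (sqrt(91) - 111) + (-1/2 - 644) = (-111 + sqrt(91)) - 1289/2 = -1511/2 + sqrt(91)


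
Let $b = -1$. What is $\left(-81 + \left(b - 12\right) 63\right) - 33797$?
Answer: $-34697$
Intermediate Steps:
$\left(-81 + \left(b - 12\right) 63\right) - 33797 = \left(-81 + \left(-1 - 12\right) 63\right) - 33797 = \left(-81 - 819\right) - 33797 = -900 - 33797 = -34697$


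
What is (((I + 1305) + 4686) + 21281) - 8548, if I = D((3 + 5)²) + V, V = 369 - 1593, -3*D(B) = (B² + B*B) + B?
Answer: 14748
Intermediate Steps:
D(B) = -2*B²/3 - B/3 (D(B) = -((B² + B*B) + B)/3 = -((B² + B²) + B)/3 = -(2*B² + B)/3 = -(B + 2*B²)/3 = -2*B²/3 - B/3)
V = -1224
I = -3976 (I = -(3 + 5)²*(1 + 2*(3 + 5)²)/3 - 1224 = -⅓*8²*(1 + 2*8²) - 1224 = -⅓*64*(1 + 2*64) - 1224 = -⅓*64*(1 + 128) - 1224 = -⅓*64*129 - 1224 = -2752 - 1224 = -3976)
(((I + 1305) + 4686) + 21281) - 8548 = (((-3976 + 1305) + 4686) + 21281) - 8548 = ((-2671 + 4686) + 21281) - 8548 = (2015 + 21281) - 8548 = 23296 - 8548 = 14748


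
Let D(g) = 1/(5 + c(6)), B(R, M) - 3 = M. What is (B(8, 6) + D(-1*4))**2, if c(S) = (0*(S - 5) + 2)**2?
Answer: 6724/81 ≈ 83.012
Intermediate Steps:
B(R, M) = 3 + M
c(S) = 4 (c(S) = (0*(-5 + S) + 2)**2 = (0 + 2)**2 = 2**2 = 4)
D(g) = 1/9 (D(g) = 1/(5 + 4) = 1/9)
(B(8, 6) + D(-1*4))**2 = ((3 + 6) + 1/9)**2 = (9 + 1/9)**2 = (82/9)**2 = 6724/81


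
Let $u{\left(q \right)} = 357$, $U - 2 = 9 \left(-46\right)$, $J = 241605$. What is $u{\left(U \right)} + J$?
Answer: $241962$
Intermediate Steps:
$U = -412$ ($U = 2 + 9 \left(-46\right) = 2 - 414 = -412$)
$u{\left(U \right)} + J = 357 + 241605 = 241962$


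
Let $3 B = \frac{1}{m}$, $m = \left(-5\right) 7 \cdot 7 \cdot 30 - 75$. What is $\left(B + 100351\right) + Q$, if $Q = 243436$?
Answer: $\frac{7657855424}{22275} \approx 3.4379 \cdot 10^{5}$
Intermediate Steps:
$m = -7425$ ($m = \left(-35\right) 7 \cdot 30 - 75 = \left(-245\right) 30 - 75 = -7350 - 75 = -7425$)
$B = - \frac{1}{22275}$ ($B = \frac{1}{3 \left(-7425\right)} = \frac{1}{3} \left(- \frac{1}{7425}\right) = - \frac{1}{22275} \approx -4.4893 \cdot 10^{-5}$)
$\left(B + 100351\right) + Q = \left(- \frac{1}{22275} + 100351\right) + 243436 = \frac{2235318524}{22275} + 243436 = \frac{7657855424}{22275}$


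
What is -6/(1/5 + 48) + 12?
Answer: 2862/241 ≈ 11.876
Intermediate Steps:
-6/(1/5 + 48) + 12 = -6/(⅕ + 48) + 12 = -6/241/5 + 12 = -6*5/241 + 12 = -30/241 + 12 = 2862/241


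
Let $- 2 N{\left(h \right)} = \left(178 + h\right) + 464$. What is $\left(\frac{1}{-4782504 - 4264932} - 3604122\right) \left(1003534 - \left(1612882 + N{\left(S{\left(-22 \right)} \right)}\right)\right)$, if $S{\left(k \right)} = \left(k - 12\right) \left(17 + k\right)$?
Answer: $\frac{9928209589617463903}{4523718} \approx 2.1947 \cdot 10^{12}$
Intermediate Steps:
$S{\left(k \right)} = \left(-12 + k\right) \left(17 + k\right)$
$N{\left(h \right)} = -321 - \frac{h}{2}$ ($N{\left(h \right)} = - \frac{\left(178 + h\right) + 464}{2} = - \frac{642 + h}{2} = -321 - \frac{h}{2}$)
$\left(\frac{1}{-4782504 - 4264932} - 3604122\right) \left(1003534 - \left(1612882 + N{\left(S{\left(-22 \right)} \right)}\right)\right) = \left(\frac{1}{-4782504 - 4264932} - 3604122\right) \left(1003534 - \left(1612561 - \frac{-204 + \left(-22\right)^{2} + 5 \left(-22\right)}{2}\right)\right) = \left(\frac{1}{-9047436} - 3604122\right) \left(1003534 - \left(1612561 - \frac{-204 + 484 - 110}{2}\right)\right) = \left(- \frac{1}{9047436} - 3604122\right) \left(1003534 - \left(1612561 - 85\right)\right) = - \frac{32608063131193 \left(1003534 - 1612476\right)}{9047436} = \left(- \frac{32608063131193}{9047436}\right) \left(-608942\right) = \frac{9928209589617463903}{4523718}$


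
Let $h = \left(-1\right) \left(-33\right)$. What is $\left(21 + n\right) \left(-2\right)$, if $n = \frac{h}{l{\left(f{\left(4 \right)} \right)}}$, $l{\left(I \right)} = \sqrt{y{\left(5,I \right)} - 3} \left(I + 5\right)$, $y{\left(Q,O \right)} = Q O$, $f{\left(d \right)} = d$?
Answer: $-42 - \frac{22 \sqrt{17}}{51} \approx -43.779$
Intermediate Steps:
$y{\left(Q,O \right)} = O Q$
$l{\left(I \right)} = \sqrt{-3 + 5 I} \left(5 + I\right)$ ($l{\left(I \right)} = \sqrt{I 5 - 3} \left(I + 5\right) = \sqrt{5 I - 3} \left(5 + I\right) = \sqrt{-3 + 5 I} \left(5 + I\right)$)
$h = 33$
$n = \frac{11 \sqrt{17}}{51}$ ($n = \frac{33}{\sqrt{-3 + 5 \cdot 4} \left(5 + 4\right)} = \frac{33}{\sqrt{-3 + 20} \cdot 9} = \frac{33}{\sqrt{17} \cdot 9} = \frac{33}{9 \sqrt{17}} = 33 \frac{\sqrt{17}}{153} = \frac{11 \sqrt{17}}{51} \approx 0.8893$)
$\left(21 + n\right) \left(-2\right) = \left(21 + \frac{11 \sqrt{17}}{51}\right) \left(-2\right) = -42 - \frac{22 \sqrt{17}}{51}$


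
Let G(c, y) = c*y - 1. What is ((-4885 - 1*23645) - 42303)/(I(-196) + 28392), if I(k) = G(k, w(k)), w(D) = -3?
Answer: -70833/28979 ≈ -2.4443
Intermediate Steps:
G(c, y) = -1 + c*y
I(k) = -1 - 3*k (I(k) = -1 + k*(-3) = -1 - 3*k)
((-4885 - 1*23645) - 42303)/(I(-196) + 28392) = ((-4885 - 1*23645) - 42303)/((-1 - 3*(-196)) + 28392) = ((-4885 - 23645) - 42303)/((-1 + 588) + 28392) = (-28530 - 42303)/(587 + 28392) = -70833/28979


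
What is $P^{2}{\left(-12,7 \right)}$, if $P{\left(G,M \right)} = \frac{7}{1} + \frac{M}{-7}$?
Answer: $36$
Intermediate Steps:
$P{\left(G,M \right)} = 7 - \frac{M}{7}$ ($P{\left(G,M \right)} = 7 \cdot 1 + M \left(- \frac{1}{7}\right) = 7 - \frac{M}{7}$)
$P^{2}{\left(-12,7 \right)} = \left(7 - 1\right)^{2} = 6^{2} = 36$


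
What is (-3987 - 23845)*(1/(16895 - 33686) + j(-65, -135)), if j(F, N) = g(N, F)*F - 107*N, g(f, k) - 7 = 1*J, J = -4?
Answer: -6659411318168/16791 ≈ -3.9661e+8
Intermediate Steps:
g(f, k) = 3 (g(f, k) = 7 + 1*(-4) = 7 - 4 = 3)
j(F, N) = -107*N + 3*F (j(F, N) = 3*F - 107*N = -107*N + 3*F)
(-3987 - 23845)*(1/(16895 - 33686) + j(-65, -135)) = (-3987 - 23845)*(1/(16895 - 33686) + (-107*(-135) + 3*(-65))) = -27832*(1/(-16791) + (14445 - 195)) = -27832*(-1/16791 + 14250) = -27832*239271749/16791 = -6659411318168/16791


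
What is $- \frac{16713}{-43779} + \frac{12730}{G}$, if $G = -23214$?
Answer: $- \frac{28221848}{169380951} \approx -0.16662$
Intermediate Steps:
$- \frac{16713}{-43779} + \frac{12730}{G} = - \frac{16713}{-43779} + \frac{12730}{-23214} = \left(-16713\right) \left(- \frac{1}{43779}\right) + 12730 \left(- \frac{1}{23214}\right) = \frac{5571}{14593} - \frac{6365}{11607} = - \frac{28221848}{169380951}$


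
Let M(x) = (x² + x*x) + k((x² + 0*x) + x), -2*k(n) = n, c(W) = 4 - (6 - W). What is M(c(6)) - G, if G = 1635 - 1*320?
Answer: -1293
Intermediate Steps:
c(W) = -2 + W (c(W) = 4 + (-6 + W) = -2 + W)
k(n) = -n/2
M(x) = -x/2 + 3*x²/2 (M(x) = (x² + x*x) - ((x² + 0*x) + x)/2 = (x² + x²) - ((x² + 0) + x)/2 = 2*x² - (x² + x)/2 = 2*x² - (x + x²)/2 = 2*x² + (-x/2 - x²/2) = -x/2 + 3*x²/2)
G = 1315 (G = 1635 - 320 = 1315)
M(c(6)) - G = (-2 + 6)*(-1 + 3*(-2 + 6))/2 - 1*1315 = (½)*4*(-1 + 3*4) - 1315 = (½)*4*(-1 + 12) - 1315 = (½)*4*11 - 1315 = 22 - 1315 = -1293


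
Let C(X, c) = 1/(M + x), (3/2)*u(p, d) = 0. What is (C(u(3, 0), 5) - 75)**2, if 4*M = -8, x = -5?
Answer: 276676/49 ≈ 5646.4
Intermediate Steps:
M = -2 (M = (1/4)*(-8) = -2)
u(p, d) = 0 (u(p, d) = (2/3)*0 = 0)
C(X, c) = -1/7 (C(X, c) = 1/(-2 - 5) = 1/(-7) = -1/7)
(C(u(3, 0), 5) - 75)**2 = (-1/7 - 75)**2 = (-526/7)**2 = 276676/49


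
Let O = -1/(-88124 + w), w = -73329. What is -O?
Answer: -1/161453 ≈ -6.1938e-6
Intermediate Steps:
O = 1/161453 (O = -1/(-88124 - 73329) = -1/(-161453) = -1*(-1/161453) = 1/161453 ≈ 6.1938e-6)
-O = -1*1/161453 = -1/161453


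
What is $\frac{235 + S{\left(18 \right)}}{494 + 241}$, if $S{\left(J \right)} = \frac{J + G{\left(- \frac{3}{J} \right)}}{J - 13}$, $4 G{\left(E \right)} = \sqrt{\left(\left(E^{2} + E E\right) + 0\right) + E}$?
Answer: $\frac{1193}{3675} + \frac{i}{44100} \approx 0.32463 + 2.2676 \cdot 10^{-5} i$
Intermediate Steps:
$G{\left(E \right)} = \frac{\sqrt{E + 2 E^{2}}}{4}$ ($G{\left(E \right)} = \frac{\sqrt{\left(\left(E^{2} + E E\right) + 0\right) + E}}{4} = \frac{\sqrt{\left(\left(E^{2} + E^{2}\right) + 0\right) + E}}{4} = \frac{\sqrt{\left(2 E^{2} + 0\right) + E}}{4} = \frac{\sqrt{2 E^{2} + E}}{4} = \frac{\sqrt{E + 2 E^{2}}}{4}$)
$S{\left(J \right)} = \frac{J + \frac{\sqrt{3} \sqrt{- \frac{1 - \frac{6}{J}}{J}}}{4}}{-13 + J}$ ($S{\left(J \right)} = \frac{J + \frac{\sqrt{- \frac{3}{J} \left(1 + 2 \left(- \frac{3}{J}\right)\right)}}{4}}{J - 13} = \frac{J + \frac{\sqrt{- \frac{3}{J} \left(1 - \frac{6}{J}\right)}}{4}}{-13 + J} = \frac{J + \frac{\sqrt{- \frac{3 \left(1 - \frac{6}{J}\right)}{J}}}{4}}{-13 + J} = \frac{J + \frac{\sqrt{3} \sqrt{- \frac{1 - \frac{6}{J}}{J}}}{4}}{-13 + J}$)
$\frac{235 + S{\left(18 \right)}}{494 + 241} = \frac{235 + \frac{18 + \frac{\sqrt{3} \sqrt{\frac{6 - 18}{324}}}{4}}{-13 + 18}}{494 + 241} = \frac{235 + \frac{18 + \frac{\sqrt{3} \sqrt{\frac{6 - 18}{324}}}{4}}{5}}{735} = \left(235 + \frac{18 + \frac{\sqrt{3} \sqrt{\frac{1}{324} \left(-12\right)}}{4}}{5}\right) \frac{1}{735} = \left(235 + \frac{18 + \frac{\sqrt{3} \sqrt{- \frac{1}{27}}}{4}}{5}\right) \frac{1}{735} = \left(235 + \frac{18 + \frac{\sqrt{3} \frac{i \sqrt{3}}{9}}{4}}{5}\right) \frac{1}{735} = \left(235 + \frac{18 + \frac{i}{12}}{5}\right) \frac{1}{735} = \left(235 + \left(\frac{18}{5} + \frac{i}{60}\right)\right) \frac{1}{735} = \left(\frac{1193}{5} + \frac{i}{60}\right) \frac{1}{735} = \frac{1193}{3675} + \frac{i}{44100}$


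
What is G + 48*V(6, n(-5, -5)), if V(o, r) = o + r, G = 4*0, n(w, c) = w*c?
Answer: 1488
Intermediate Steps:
n(w, c) = c*w
G = 0
G + 48*V(6, n(-5, -5)) = 0 + 48*(6 - 5*(-5)) = 0 + 48*(6 + 25) = 0 + 48*31 = 0 + 1488 = 1488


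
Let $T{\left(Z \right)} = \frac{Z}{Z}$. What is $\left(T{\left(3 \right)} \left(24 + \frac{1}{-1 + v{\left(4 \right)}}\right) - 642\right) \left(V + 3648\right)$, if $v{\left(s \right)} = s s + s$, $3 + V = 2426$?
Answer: $- \frac{71279611}{19} \approx -3.7516 \cdot 10^{6}$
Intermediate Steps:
$V = 2423$ ($V = -3 + 2426 = 2423$)
$v{\left(s \right)} = s + s^{2}$ ($v{\left(s \right)} = s^{2} + s = s + s^{2}$)
$T{\left(Z \right)} = 1$
$\left(T{\left(3 \right)} \left(24 + \frac{1}{-1 + v{\left(4 \right)}}\right) - 642\right) \left(V + 3648\right) = \left(1 \left(24 + \frac{1}{-1 + 4 \left(1 + 4\right)}\right) - 642\right) \left(2423 + 3648\right) = \left(1 \left(24 + \frac{1}{-1 + 4 \cdot 5}\right) - 642\right) 6071 = \left(1 \left(24 + \frac{1}{-1 + 20}\right) - 642\right) 6071 = \left(1 \left(24 + \frac{1}{19}\right) - 642\right) 6071 = \left(1 \cdot \frac{457}{19} - 642\right) 6071 = \left(\frac{457}{19} - 642\right) 6071 = \left(- \frac{11741}{19}\right) 6071 = - \frac{71279611}{19}$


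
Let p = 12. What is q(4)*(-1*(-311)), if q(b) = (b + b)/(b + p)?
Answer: 311/2 ≈ 155.50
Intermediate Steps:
q(b) = 2*b/(12 + b) (q(b) = (b + b)/(b + 12) = (2*b)/(12 + b) = 2*b/(12 + b))
q(4)*(-1*(-311)) = (2*4/(12 + 4))*(-1*(-311)) = (2*4/16)*311 = (2*4*(1/16))*311 = (1/2)*311 = 311/2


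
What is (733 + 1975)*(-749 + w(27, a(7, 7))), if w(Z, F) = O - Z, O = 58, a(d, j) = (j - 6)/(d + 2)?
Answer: -1944344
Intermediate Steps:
a(d, j) = (-6 + j)/(2 + d)
w(Z, F) = 58 - Z
(733 + 1975)*(-749 + w(27, a(7, 7))) = (733 + 1975)*(-749 + (58 - 1*27)) = 2708*(-749 + (58 - 27)) = 2708*(-749 + 31) = 2708*(-718) = -1944344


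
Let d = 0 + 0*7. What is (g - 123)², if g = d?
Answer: 15129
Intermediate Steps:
d = 0 (d = 0 + 0 = 0)
g = 0
(g - 123)² = (0 - 123)² = (-123)² = 15129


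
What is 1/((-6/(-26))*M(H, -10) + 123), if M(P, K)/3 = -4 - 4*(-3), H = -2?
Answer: 13/1671 ≈ 0.0077798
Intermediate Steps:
M(P, K) = 24 (M(P, K) = 3*(-4 - 4*(-3)) = 3*(-4 + 12) = 3*8 = 24)
1/((-6/(-26))*M(H, -10) + 123) = 1/(-6/(-26)*24 + 123) = 1/(-6*(-1/26)*24 + 123) = 1/((3/13)*24 + 123) = 1/(72/13 + 123) = 1/(1671/13) = 13/1671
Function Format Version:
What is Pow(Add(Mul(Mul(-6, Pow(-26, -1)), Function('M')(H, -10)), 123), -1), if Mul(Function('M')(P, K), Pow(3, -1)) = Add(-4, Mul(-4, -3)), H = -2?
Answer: Rational(13, 1671) ≈ 0.0077798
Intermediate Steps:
Function('M')(P, K) = 24 (Function('M')(P, K) = Mul(3, Add(-4, Mul(-4, -3))) = Mul(3, Add(-4, 12)) = Mul(3, 8) = 24)
Pow(Add(Mul(Mul(-6, Pow(-26, -1)), Function('M')(H, -10)), 123), -1) = Pow(Add(Mul(Mul(-6, Pow(-26, -1)), 24), 123), -1) = Pow(Add(Mul(Mul(-6, Rational(-1, 26)), 24), 123), -1) = Pow(Add(Mul(Rational(3, 13), 24), 123), -1) = Pow(Add(Rational(72, 13), 123), -1) = Pow(Rational(1671, 13), -1) = Rational(13, 1671)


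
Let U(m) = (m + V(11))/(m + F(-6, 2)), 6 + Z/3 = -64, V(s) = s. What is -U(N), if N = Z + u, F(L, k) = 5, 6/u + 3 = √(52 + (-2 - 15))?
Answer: -526681/542617 + 18*√35/542617 ≈ -0.97044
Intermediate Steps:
u = 6/(-3 + √35) (u = 6/(-3 + √(52 + (-2 - 15))) = 6/(-3 + √(52 - 17)) = 6/(-3 + √35) ≈ 2.0576)
Z = -210 (Z = -18 + 3*(-64) = -18 - 192 = -210)
N = -2721/13 + 3*√35/13 (N = -210 + (9/13 + 3*√35/13) = -2721/13 + 3*√35/13 ≈ -207.94)
U(m) = (11 + m)/(5 + m) (U(m) = (m + 11)/(m + 5) = (11 + m)/(5 + m))
-U(N) = -(11 + (-2721/13 + 3*√35/13))/(5 + (-2721/13 + 3*√35/13)) = -(-2578/13 + 3*√35/13)/(-2656/13 + 3*√35/13)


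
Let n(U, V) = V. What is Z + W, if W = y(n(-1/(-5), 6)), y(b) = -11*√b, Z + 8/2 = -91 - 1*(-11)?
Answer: -84 - 11*√6 ≈ -110.94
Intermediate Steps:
Z = -84 (Z = -4 + (-91 - 1*(-11)) = -4 + (-91 + 11) = -4 - 80 = -84)
W = -11*√6 ≈ -26.944
Z + W = -84 - 11*√6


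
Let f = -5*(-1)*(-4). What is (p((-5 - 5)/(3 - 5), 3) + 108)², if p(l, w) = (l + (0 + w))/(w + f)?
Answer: 3341584/289 ≈ 11563.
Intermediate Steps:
f = -20 (f = 5*(-4) = -20)
p(l, w) = (l + w)/(-20 + w) (p(l, w) = (l + (0 + w))/(w - 20) = (l + w)/(-20 + w))
(p((-5 - 5)/(3 - 5), 3) + 108)² = (((-5 - 5)/(3 - 5) + 3)/(-20 + 3) + 108)² = ((-10/(-2) + 3)/(-17) + 108)² = (-(-10*(-½) + 3)/17 + 108)² = (-(5 + 3)/17 + 108)² = (-1/17*8 + 108)² = (-8/17 + 108)² = (1828/17)² = 3341584/289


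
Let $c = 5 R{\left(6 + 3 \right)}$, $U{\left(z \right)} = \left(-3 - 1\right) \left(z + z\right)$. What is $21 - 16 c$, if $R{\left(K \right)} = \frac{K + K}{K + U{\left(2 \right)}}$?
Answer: $\frac{1587}{7} \approx 226.71$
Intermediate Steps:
$U{\left(z \right)} = - 8 z$ ($U{\left(z \right)} = - 4 \cdot 2 z = - 8 z$)
$R{\left(K \right)} = \frac{2 K}{-16 + K}$ ($R{\left(K \right)} = \frac{K + K}{K - 16} = \frac{2 K}{K - 16} = \frac{2 K}{-16 + K}$)
$c = - \frac{90}{7}$ ($c = 5 \frac{2 \left(6 + 3\right)}{-16 + \left(6 + 3\right)} = 5 \cdot 2 \cdot 9 \frac{1}{-16 + 9} = 5 \cdot 2 \cdot 9 \frac{1}{-7} = 5 \cdot 2 \cdot 9 \left(- \frac{1}{7}\right) = 5 \left(- \frac{18}{7}\right) = - \frac{90}{7} \approx -12.857$)
$21 - 16 c = 21 - - \frac{1440}{7} = 21 + \frac{1440}{7} = \frac{1587}{7}$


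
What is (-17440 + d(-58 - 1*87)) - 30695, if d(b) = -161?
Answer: -48296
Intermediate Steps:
(-17440 + d(-58 - 1*87)) - 30695 = (-17440 - 161) - 30695 = -17601 - 30695 = -48296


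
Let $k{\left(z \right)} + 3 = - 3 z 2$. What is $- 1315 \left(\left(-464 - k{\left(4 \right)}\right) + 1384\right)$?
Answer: $-1245305$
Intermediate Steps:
$k{\left(z \right)} = -3 - 6 z$ ($k{\left(z \right)} = -3 + - 3 z 2 = -3 - 6 z$)
$- 1315 \left(\left(-464 - k{\left(4 \right)}\right) + 1384\right) = - 1315 \left(\left(-464 - \left(-3 - 24\right)\right) + 1384\right) = - 1315 \left(\left(-464 - -27\right) + 1384\right) = - 1315 \left(\left(-464 + 27\right) + 1384\right) = - 1315 \left(-437 + 1384\right) = \left(-1315\right) 947 = -1245305$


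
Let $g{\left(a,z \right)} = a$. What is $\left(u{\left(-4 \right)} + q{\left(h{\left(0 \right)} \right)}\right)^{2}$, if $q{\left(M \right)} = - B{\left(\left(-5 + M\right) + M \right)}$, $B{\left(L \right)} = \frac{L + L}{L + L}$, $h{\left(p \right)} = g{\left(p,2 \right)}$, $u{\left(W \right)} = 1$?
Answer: $0$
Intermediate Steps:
$h{\left(p \right)} = p$
$B{\left(L \right)} = 1$ ($B{\left(L \right)} = \frac{2 L}{2 L} = 2 L \frac{1}{2 L} = 1$)
$q{\left(M \right)} = -1$ ($q{\left(M \right)} = \left(-1\right) 1 = -1$)
$\left(u{\left(-4 \right)} + q{\left(h{\left(0 \right)} \right)}\right)^{2} = \left(1 - 1\right)^{2} = 0^{2} = 0$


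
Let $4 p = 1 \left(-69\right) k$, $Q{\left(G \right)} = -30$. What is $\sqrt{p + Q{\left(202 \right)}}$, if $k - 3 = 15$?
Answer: $\frac{i \sqrt{1362}}{2} \approx 18.453 i$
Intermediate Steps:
$k = 18$ ($k = 3 + 15 = 18$)
$p = - \frac{621}{2}$ ($p = \frac{1 \left(-69\right) 18}{4} = \frac{\left(-69\right) 18}{4} = \frac{1}{4} \left(-1242\right) = - \frac{621}{2} \approx -310.5$)
$\sqrt{p + Q{\left(202 \right)}} = \sqrt{- \frac{621}{2} - 30} = \sqrt{- \frac{681}{2}} = \frac{i \sqrt{1362}}{2}$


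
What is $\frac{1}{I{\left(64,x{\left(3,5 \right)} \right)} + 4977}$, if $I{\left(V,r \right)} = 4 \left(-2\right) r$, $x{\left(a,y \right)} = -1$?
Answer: $\frac{1}{4985} \approx 0.0002006$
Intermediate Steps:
$I{\left(V,r \right)} = - 8 r$
$\frac{1}{I{\left(64,x{\left(3,5 \right)} \right)} + 4977} = \frac{1}{\left(-8\right) \left(-1\right) + 4977} = \frac{1}{8 + 4977} = \frac{1}{4985}$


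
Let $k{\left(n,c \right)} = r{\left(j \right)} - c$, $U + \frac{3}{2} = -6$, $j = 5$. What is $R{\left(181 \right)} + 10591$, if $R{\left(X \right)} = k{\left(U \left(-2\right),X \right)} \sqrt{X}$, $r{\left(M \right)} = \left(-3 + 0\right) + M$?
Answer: $10591 - 179 \sqrt{181} \approx 8182.8$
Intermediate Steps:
$r{\left(M \right)} = -3 + M$
$U = - \frac{15}{2}$ ($U = - \frac{3}{2} - 6 = - \frac{15}{2} \approx -7.5$)
$k{\left(n,c \right)} = 2 - c$ ($k{\left(n,c \right)} = \left(-3 + 5\right) - c = 2 - c$)
$R{\left(X \right)} = \sqrt{X} \left(2 - X\right)$ ($R{\left(X \right)} = \left(2 - X\right) \sqrt{X} = \sqrt{X} \left(2 - X\right)$)
$R{\left(181 \right)} + 10591 = \sqrt{181} \left(2 - 181\right) + 10591 = \sqrt{181} \left(-179\right) + 10591 = - 179 \sqrt{181} + 10591 = 10591 - 179 \sqrt{181}$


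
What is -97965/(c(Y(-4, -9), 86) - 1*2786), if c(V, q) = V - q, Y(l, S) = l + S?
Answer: 19593/577 ≈ 33.957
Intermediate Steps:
Y(l, S) = S + l
-97965/(c(Y(-4, -9), 86) - 1*2786) = -97965/(((-9 - 4) - 1*86) - 1*2786) = -97965/((-13 - 86) - 2786) = -97965/(-99 - 2786) = -97965/(-2885) = -97965*(-1/2885) = 19593/577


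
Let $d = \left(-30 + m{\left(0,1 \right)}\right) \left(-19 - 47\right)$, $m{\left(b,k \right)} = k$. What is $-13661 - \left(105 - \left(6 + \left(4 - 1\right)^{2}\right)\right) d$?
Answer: $-185921$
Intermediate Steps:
$d = 1914$ ($d = \left(-30 + 1\right) \left(-19 - 47\right) = \left(-29\right) \left(-66\right) = 1914$)
$-13661 - \left(105 - \left(6 + \left(4 - 1\right)^{2}\right)\right) d = -13661 - \left(105 - \left(6 + \left(4 - 1\right)^{2}\right)\right) 1914 = -13661 - \left(105 - \left(6 + 3^{2}\right)\right) 1914 = -13661 - \left(105 - \left(6 + 9\right)\right) 1914 = -13661 - \left(105 - 15\right) 1914 = -13661 - 90 \cdot 1914 = -13661 - 172260 = -185921$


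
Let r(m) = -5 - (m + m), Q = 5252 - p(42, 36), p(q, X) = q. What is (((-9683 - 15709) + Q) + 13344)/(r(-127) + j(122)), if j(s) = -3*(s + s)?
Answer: 6838/483 ≈ 14.157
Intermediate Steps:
j(s) = -6*s
Q = 5210 (Q = 5252 - 1*42 = 5252 - 42 = 5210)
r(m) = -5 - 2*m
(((-9683 - 15709) + Q) + 13344)/(r(-127) + j(122)) = (((-9683 - 15709) + 5210) + 13344)/((-5 - 2*(-127)) - 6*122) = ((-25392 + 5210) + 13344)/((-5 + 254) - 732) = (-20182 + 13344)/(249 - 732) = -6838/(-483) = -6838*(-1/483) = 6838/483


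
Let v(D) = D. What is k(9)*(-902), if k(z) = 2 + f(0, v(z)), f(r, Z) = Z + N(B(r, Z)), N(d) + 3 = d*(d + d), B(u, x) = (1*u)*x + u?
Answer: -7216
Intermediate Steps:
B(u, x) = u + u*x (B(u, x) = u*x + u = u + u*x)
N(d) = -3 + 2*d² (N(d) = -3 + d*(d + d) = -3 + d*(2*d) = -3 + 2*d²)
f(r, Z) = -3 + Z + 2*r²*(1 + Z)² (f(r, Z) = Z + (-3 + 2*(r*(1 + Z))²) = Z + (-3 + 2*(r²*(1 + Z)²)) = Z + (-3 + 2*r²*(1 + Z)²) = -3 + Z + 2*r²*(1 + Z)²)
k(z) = -1 + z (k(z) = 2 + (-3 + z + 2*0²*(1 + z)²) = 2 + (-3 + z + 2*0*(1 + z)²) = 2 + (-3 + z + 0) = 2 + (-3 + z) = -1 + z)
k(9)*(-902) = (-1 + 9)*(-902) = 8*(-902) = -7216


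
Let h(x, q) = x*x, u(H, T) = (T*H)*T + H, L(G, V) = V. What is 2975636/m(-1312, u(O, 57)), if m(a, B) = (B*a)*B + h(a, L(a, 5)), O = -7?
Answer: -743909/169760069664 ≈ -4.3821e-6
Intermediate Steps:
u(H, T) = H + H*T² (u(H, T) = (H*T)*T + H = H*T² + H = H + H*T²)
h(x, q) = x²
m(a, B) = a² + a*B² (m(a, B) = (B*a)*B + a² = a*B² + a² = a² + a*B²)
2975636/m(-1312, u(O, 57)) = 2975636/((-1312*(-1312 + (-7*(1 + 57²))²))) = 2975636/((-1312*(-1312 + (-7*(1 + 3249))²))) = 2975636/((-1312*(-1312 + (-7*3250)²))) = 2975636/((-1312*(-1312 + (-22750)²))) = 2975636/((-1312*(-1312 + 517562500))) = 2975636/((-1312*517561188)) = 2975636/(-679040278656) = 2975636*(-1/679040278656) = -743909/169760069664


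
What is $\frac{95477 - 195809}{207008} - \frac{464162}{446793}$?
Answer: $- \frac{35228220643}{23122431336} \approx -1.5236$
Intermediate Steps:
$\frac{95477 - 195809}{207008} - \frac{464162}{446793} = \left(-100332\right) \frac{1}{207008} - \frac{464162}{446793} = - \frac{25083}{51752} - \frac{464162}{446793} = - \frac{35228220643}{23122431336}$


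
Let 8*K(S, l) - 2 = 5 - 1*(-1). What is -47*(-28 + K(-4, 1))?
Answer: 1269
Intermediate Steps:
K(S, l) = 1 (K(S, l) = ¼ + (5 - 1*(-1))/8 = ¼ + (5 + 1)/8 = ¼ + (⅛)*6 = ¼ + ¾ = 1)
-47*(-28 + K(-4, 1)) = -47*(-28 + 1) = -47*(-27) = 1269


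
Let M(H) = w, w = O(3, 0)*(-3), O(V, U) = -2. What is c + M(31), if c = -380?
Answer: -374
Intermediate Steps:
w = 6 (w = -2*(-3) = 6)
M(H) = 6
c + M(31) = -380 + 6 = -374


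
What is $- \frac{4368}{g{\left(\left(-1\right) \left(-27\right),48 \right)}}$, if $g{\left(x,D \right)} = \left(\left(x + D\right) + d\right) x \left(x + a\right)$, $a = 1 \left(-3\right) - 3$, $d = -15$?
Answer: $- \frac{52}{405} \approx -0.1284$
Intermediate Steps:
$a = -6$ ($a = -3 - 3 = -6$)
$g{\left(x,D \right)} = x \left(-6 + x\right) \left(-15 + D + x\right)$ ($g{\left(x,D \right)} = \left(\left(x + D\right) - 15\right) x \left(x - 6\right) = \left(\left(D + x\right) - 15\right) x \left(-6 + x\right) = \left(-15 + D + x\right) x \left(-6 + x\right) = x \left(-6 + x\right) \left(-15 + D + x\right)$)
$- \frac{4368}{g{\left(\left(-1\right) \left(-27\right),48 \right)}} = - \frac{4368}{\left(-1\right) \left(-27\right) \left(90 + \left(\left(-1\right) \left(-27\right)\right)^{2} - 21 \left(\left(-1\right) \left(-27\right)\right) - 288 + 48 \left(\left(-1\right) \left(-27\right)\right)\right)} = - \frac{4368}{27 \left(90 + 27^{2} - 567 - 288 + 48 \cdot 27\right)} = - \frac{4368}{27 \left(90 + 729 - 567 - 288 + 1296\right)} = - \frac{4368}{27 \cdot 1260} = - \frac{4368}{34020} = \left(-4368\right) \frac{1}{34020} = - \frac{52}{405}$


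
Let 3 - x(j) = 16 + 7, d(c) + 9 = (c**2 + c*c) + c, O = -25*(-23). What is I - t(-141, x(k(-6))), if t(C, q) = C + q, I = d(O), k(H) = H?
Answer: 661977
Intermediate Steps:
O = 575
d(c) = -9 + c + 2*c**2 (d(c) = -9 + ((c**2 + c*c) + c) = -9 + ((c**2 + c**2) + c) = -9 + (2*c**2 + c) = -9 + (c + 2*c**2) = -9 + c + 2*c**2)
x(j) = -20 (x(j) = 3 - (16 + 7) = 3 - 1*23 = 3 - 23 = -20)
I = 661816 (I = -9 + 575 + 2*575**2 = -9 + 575 + 2*330625 = -9 + 575 + 661250 = 661816)
I - t(-141, x(k(-6))) = 661816 - (-141 - 20) = 661816 - 1*(-161) = 661816 + 161 = 661977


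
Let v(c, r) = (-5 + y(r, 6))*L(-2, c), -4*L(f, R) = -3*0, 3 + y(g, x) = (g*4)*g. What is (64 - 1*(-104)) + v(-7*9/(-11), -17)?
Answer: 168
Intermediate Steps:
y(g, x) = -3 + 4*g² (y(g, x) = -3 + (g*4)*g = -3 + (4*g)*g = -3 + 4*g²)
L(f, R) = 0 (L(f, R) = -(-3)*0/4 = -¼*0 = 0)
v(c, r) = 0 (v(c, r) = (-5 + (-3 + 4*r²))*0 = (-8 + 4*r²)*0 = 0)
(64 - 1*(-104)) + v(-7*9/(-11), -17) = (64 - 1*(-104)) + 0 = (64 + 104) + 0 = 168 + 0 = 168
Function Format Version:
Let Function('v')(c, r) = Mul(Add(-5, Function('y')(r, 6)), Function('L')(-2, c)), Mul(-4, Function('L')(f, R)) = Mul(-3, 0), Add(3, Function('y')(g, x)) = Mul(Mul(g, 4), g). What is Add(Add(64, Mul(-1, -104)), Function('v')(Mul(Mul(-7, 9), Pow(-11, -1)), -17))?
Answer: 168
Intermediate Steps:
Function('y')(g, x) = Add(-3, Mul(4, Pow(g, 2))) (Function('y')(g, x) = Add(-3, Mul(Mul(g, 4), g)) = Add(-3, Mul(Mul(4, g), g)) = Add(-3, Mul(4, Pow(g, 2))))
Function('L')(f, R) = 0 (Function('L')(f, R) = Mul(Rational(-1, 4), Mul(-3, 0)) = Mul(Rational(-1, 4), 0) = 0)
Function('v')(c, r) = 0 (Function('v')(c, r) = Mul(Add(-5, Add(-3, Mul(4, Pow(r, 2)))), 0) = Mul(Add(-8, Mul(4, Pow(r, 2))), 0) = 0)
Add(Add(64, Mul(-1, -104)), Function('v')(Mul(Mul(-7, 9), Pow(-11, -1)), -17)) = Add(Add(64, Mul(-1, -104)), 0) = Add(Add(64, 104), 0) = Add(168, 0) = 168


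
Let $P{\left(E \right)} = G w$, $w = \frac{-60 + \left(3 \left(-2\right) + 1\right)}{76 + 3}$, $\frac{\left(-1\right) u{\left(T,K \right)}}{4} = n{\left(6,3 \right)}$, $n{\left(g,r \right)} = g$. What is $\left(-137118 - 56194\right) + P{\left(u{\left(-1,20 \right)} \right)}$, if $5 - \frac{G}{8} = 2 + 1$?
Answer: $- \frac{15272688}{79} \approx -1.9333 \cdot 10^{5}$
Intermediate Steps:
$u{\left(T,K \right)} = -24$ ($u{\left(T,K \right)} = \left(-4\right) 6 = -24$)
$G = 16$ ($G = 40 - 8 \left(2 + 1\right) = 40 - 24 = 16$)
$w = - \frac{65}{79}$ ($w = \frac{-60 + \left(-6 + 1\right)}{79} = \left(-60 - 5\right) \frac{1}{79} = \left(-65\right) \frac{1}{79} = - \frac{65}{79} \approx -0.82278$)
$P{\left(E \right)} = - \frac{1040}{79}$ ($P{\left(E \right)} = 16 \left(- \frac{65}{79}\right) = - \frac{1040}{79}$)
$\left(-137118 - 56194\right) + P{\left(u{\left(-1,20 \right)} \right)} = \left(-137118 - 56194\right) - \frac{1040}{79} = -193312 - \frac{1040}{79} = - \frac{15272688}{79}$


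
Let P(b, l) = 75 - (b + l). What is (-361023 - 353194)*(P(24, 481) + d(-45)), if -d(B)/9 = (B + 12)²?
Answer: 7307154127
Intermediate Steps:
d(B) = -9*(12 + B)² (d(B) = -9*(B + 12)² = -9*(12 + B)²)
P(b, l) = 75 - b - l (P(b, l) = 75 + (-b - l) = 75 - b - l)
(-361023 - 353194)*(P(24, 481) + d(-45)) = (-361023 - 353194)*((75 - 1*24 - 1*481) - 9*(12 - 45)²) = -714217*((75 - 24 - 481) - 9*(-33)²) = -714217*(-430 - 9*1089) = -714217*(-430 - 9801) = -714217*(-10231) = 7307154127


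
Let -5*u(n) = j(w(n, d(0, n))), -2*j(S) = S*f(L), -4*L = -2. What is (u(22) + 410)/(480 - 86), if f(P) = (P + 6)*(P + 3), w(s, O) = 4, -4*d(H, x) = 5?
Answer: 4191/3940 ≈ 1.0637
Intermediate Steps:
L = ½ (L = -¼*(-2) = ½ ≈ 0.50000)
d(H, x) = -5/4 (d(H, x) = -¼*5 = -5/4)
f(P) = (3 + P)*(6 + P) (f(P) = (6 + P)*(3 + P) = (3 + P)*(6 + P))
j(S) = -91*S/8 (j(S) = -S*(18 + (½)² + 9*(½))/2 = -S*(18 + ¼ + 9/2)/2 = -S*91/(2*4) = -91*S/8)
u(n) = 91/10 (u(n) = -(-91)*4/40 = -⅕*(-91/2) = 91/10)
(u(22) + 410)/(480 - 86) = (91/10 + 410)/(480 - 86) = (4191/10)/394 = (4191/10)*(1/394) = 4191/3940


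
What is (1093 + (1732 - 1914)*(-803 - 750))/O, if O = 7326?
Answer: 283739/7326 ≈ 38.730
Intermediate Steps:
(1093 + (1732 - 1914)*(-803 - 750))/O = (1093 + (1732 - 1914)*(-803 - 750))/7326 = (1093 - 182*(-1553))*(1/7326) = (1093 + 282646)*(1/7326) = 283739*(1/7326) = 283739/7326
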